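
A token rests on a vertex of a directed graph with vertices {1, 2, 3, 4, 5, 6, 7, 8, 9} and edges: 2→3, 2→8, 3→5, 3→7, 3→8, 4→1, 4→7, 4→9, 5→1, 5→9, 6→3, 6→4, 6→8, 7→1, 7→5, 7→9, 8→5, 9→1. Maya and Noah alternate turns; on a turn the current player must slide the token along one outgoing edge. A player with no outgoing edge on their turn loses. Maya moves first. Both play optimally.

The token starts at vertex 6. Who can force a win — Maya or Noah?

Label each position W (a win for the player to move) or L (a loss). A position with no legal move is L; any other position is W exactly when some move reaches an L, and L when every move reaches a W.
Every edge goes from a vertex to one that appears earlier in the order 1, 9, 5, 7, 4, 8, 3, 6, 2, so processing vertices in that order labels each vertex after all of its successors.
1: no outgoing edge → L
9: can move to 1, which is L ⇒ W
5: can move to 1, which is L ⇒ W
7: can move to 1, which is L ⇒ W
4: can move to 1, which is L ⇒ W
8: the only move is to 5(W), a W ⇒ L
3: can move to 8, which is L ⇒ W
6: can move to 8, which is L ⇒ W
2: can move to 8, which is L ⇒ W
The starting position 6 is W: Maya should move to 8, handing over an L position.

Maya wins.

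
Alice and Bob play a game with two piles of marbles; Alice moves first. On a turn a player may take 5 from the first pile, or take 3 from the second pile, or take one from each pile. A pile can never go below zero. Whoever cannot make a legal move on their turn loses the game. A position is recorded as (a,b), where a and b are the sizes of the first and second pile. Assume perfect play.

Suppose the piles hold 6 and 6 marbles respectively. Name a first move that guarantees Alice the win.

Classify positions by backward induction: terminal positions (no move available) are L. From any other position, the mover wins iff some move reaches an L.
No move ever increases a pile, so every position that can arise here has a ≤ 6 and b ≤ 6; it is enough to label the cells with 0 ≤ a ≤ 6 and 0 ≤ b ≤ 6.
Every move lowers a or b (never raises either), so fill the grid row by row in increasing a, and left to right within a row: each cell's successors are then already labelled.
      b=0  b=1  b=2  b=3  b=4  b=5  b=6
a=0:    L    L    L    W    W    W    L
a=1:    L    W    W    W    L    L    L
a=2:    L    W    L    W    L    W    W
a=3:    L    W    L    W    L    W    L
a=4:    L    W    L    W    L    W    L
a=5:    W    W    W    W    L    W    W
a=6:    W    L    L    L    W    W    W
Cells with no legal move (terminal, hence L): (0,0), (0,1), (0,2), (1,0), (2,0), (3,0), (4,0).
The remaining L cells, each justified by listing all of its moves:
(0,6): only reaches (0,3)(W), which is W → L
(1,4): only reaches (1,1)(W), (0,3)(W), all W → L
(1,5): only reaches (1,2)(W), (0,4)(W), all W → L
(1,6): only reaches (1,3)(W), (0,5)(W), all W → L
(2,2): only reaches (1,1)(W), which is W → L
(2,4): only reaches (2,1)(W), (1,3)(W), all W → L
(3,2): only reaches (2,1)(W), which is W → L
(3,4): only reaches (3,1)(W), (2,3)(W), all W → L
(3,6): only reaches (3,3)(W), (2,5)(W), all W → L
(4,2): only reaches (3,1)(W), which is W → L
(4,4): only reaches (4,1)(W), (3,3)(W), all W → L
(4,6): only reaches (4,3)(W), (3,5)(W), all W → L
(5,4): only reaches (0,4)(W), (5,1)(W), (4,3)(W), all W → L
(6,1): only reaches (1,1)(W), (5,0)(W), all W → L
(6,2): only reaches (1,2)(W), (5,1)(W), all W → L
(6,3): only reaches (1,3)(W), (6,0)(W), (5,2)(W), all W → L
Every other cell has at least one move into one of the L cells above, so it is W.
From (6,6), the L positions reachable in one move are: (1,6), (6,3). Any move reaching one of these is winning.

Move to (1,6).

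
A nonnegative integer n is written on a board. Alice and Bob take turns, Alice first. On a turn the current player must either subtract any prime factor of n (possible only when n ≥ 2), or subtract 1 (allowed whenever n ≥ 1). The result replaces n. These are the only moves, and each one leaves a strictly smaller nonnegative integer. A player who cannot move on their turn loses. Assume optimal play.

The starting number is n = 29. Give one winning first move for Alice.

Move to 0.

Work bottom-up. With no move the player to move loses. Otherwise the position is W if at least one move leads to an L position for the opponent, and L if every move leads to a W.
n=0: no move → L
n=1: can move to 0, which is L ⇒ W
n=2: can move to 0, which is L ⇒ W
n=3: can move to 0, which is L ⇒ W
n=4: moves to 2(W), 3(W); every one is W ⇒ L
n=5: can move to 0, which is L ⇒ W
n=6: can move to 4, which is L ⇒ W
n=7: can move to 0, which is L ⇒ W
n=8: moves to 6(W), 7(W); every one is W ⇒ L
n=9: can move to 8, which is L ⇒ W
n=10: can move to 8, which is L ⇒ W
n=11: can move to 0, which is L ⇒ W
n=12: moves to 9(W), 10(W), 11(W); every one is W ⇒ L
n=13: can move to 0, which is L ⇒ W
n=14: can move to 12, which is L ⇒ W
n=15: can move to 12, which is L ⇒ W
n=16: moves to 14(W), 15(W); every one is W ⇒ L
n=17: can move to 0, which is L ⇒ W
n=18: can move to 16, which is L ⇒ W
n=19: can move to 0, which is L ⇒ W
n=20: moves to 15(W), 18(W), 19(W); every one is W ⇒ L
n=21: can move to 20, which is L ⇒ W
n=22: can move to 20, which is L ⇒ W
n=23: can move to 0, which is L ⇒ W
n=24: moves to 21(W), 22(W), 23(W); every one is W ⇒ L
n=25: can move to 20, which is L ⇒ W
n=26: can move to 24, which is L ⇒ W
n=27: can move to 24, which is L ⇒ W
n=28: moves to 21(W), 26(W), 27(W); every one is W ⇒ L
n=29: can move to 0, which is L ⇒ W
From 29, the L positions reachable in one move are: 0, 28. Any move reaching one of these is winning.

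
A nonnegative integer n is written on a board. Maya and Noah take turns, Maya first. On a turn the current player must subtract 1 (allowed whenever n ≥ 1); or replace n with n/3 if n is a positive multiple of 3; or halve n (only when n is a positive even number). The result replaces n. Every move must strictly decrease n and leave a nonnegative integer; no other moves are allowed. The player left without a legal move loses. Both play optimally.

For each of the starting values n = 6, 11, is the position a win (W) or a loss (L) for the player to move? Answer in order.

6: W, 11: L

Compute win/loss labels from the base case upward. A position with no move is L. Any other position is W if it can reach an L in one move, else L.
n=0: no move → L
n=1: reaches L-position 0 → W
n=2: only reaches 1(W), which is W → L
n=3: reaches L-position 2 → W
n=4: reaches L-position 2 → W
n=5: only reaches 4(W), which is W → L
n=6: reaches L-position 2 → W
n=7: only reaches 6(W), which is W → L
n=8: reaches L-position 7 → W
n=9: only reaches 3(W), 8(W), all W → L
n=10: reaches L-position 5 → W
n=11: only reaches 10(W), which is W → L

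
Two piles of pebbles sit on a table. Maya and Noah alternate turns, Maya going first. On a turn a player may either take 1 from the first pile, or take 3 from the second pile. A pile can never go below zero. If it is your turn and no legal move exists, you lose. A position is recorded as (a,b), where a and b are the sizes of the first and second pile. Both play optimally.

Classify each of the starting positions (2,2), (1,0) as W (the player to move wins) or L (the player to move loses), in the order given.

(2,2): L, (1,0): W

Build the W/L table. Terminal = L. A non-terminal position is W if it has a move to some L; otherwise it is L.
No move ever increases a pile, so every position that can arise here has a ≤ 2 and b ≤ 2; it is enough to label the cells with 0 ≤ a ≤ 2 and 0 ≤ b ≤ 2.
Every move lowers a or b (never raises either), so fill the grid row by row in increasing a, and left to right within a row: each cell's successors are then already labelled.
      b=0  b=1  b=2
a=0:    L    L    L
a=1:    W    W    W
a=2:    L    L    L
Cells with no legal move (terminal, hence L): (0,0), (0,1), (0,2).
The remaining L cells, each justified by listing all of its moves:
(2,0): only reaches (1,0)(W), which is W → L
(2,1): only reaches (1,1)(W), which is W → L
(2,2): only reaches (1,2)(W), which is W → L
Every other cell has at least one move into one of the L cells above, so it is W.
(2,2): one of the L cells justified above, so L
(1,0): the move to (0,0) reaches an L cell, so W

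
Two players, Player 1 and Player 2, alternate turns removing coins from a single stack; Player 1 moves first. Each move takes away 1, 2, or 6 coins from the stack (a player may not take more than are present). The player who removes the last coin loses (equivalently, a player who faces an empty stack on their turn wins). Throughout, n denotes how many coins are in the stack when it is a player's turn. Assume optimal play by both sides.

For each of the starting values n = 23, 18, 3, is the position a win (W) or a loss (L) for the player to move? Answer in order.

23: W, 18: L, 3: W

Use the standard recursion: the mover wins at a terminal position; elsewhere, the mover wins exactly when some move hands the opponent an L position.
n=0: no move; the opponent has just taken the last coin and therefore loses → W
n=1: only reaches 0(W), which is W → L
n=2: reaches L-position 1 → W
n=3: reaches L-position 1 → W
n=4: only reaches 3(W), 2(W), all W → L
n=5: reaches L-position 4 → W
n=6: reaches L-position 4 → W
n=7: reaches L-position 1 → W
n=8: only reaches 7(W), 6(W), 2(W), all W → L
n=9: reaches L-position 8 → W
n=10: reaches L-position 8 → W
n=11: only reaches 10(W), 9(W), 5(W), all W → L
n=12: reaches L-position 11 → W
n=13: reaches L-position 11 → W
n=14: reaches L-position 8 → W
n=15: only reaches 14(W), 13(W), 9(W), all W → L
n=16: reaches L-position 15 → W
n=17: reaches L-position 15 → W
n=18: only reaches 17(W), 16(W), 12(W), all W → L
n=19: reaches L-position 18 → W
n=20: reaches L-position 18 → W
n=21: reaches L-position 15 → W
n=22: only reaches 21(W), 20(W), 16(W), all W → L
n=23: reaches L-position 22 → W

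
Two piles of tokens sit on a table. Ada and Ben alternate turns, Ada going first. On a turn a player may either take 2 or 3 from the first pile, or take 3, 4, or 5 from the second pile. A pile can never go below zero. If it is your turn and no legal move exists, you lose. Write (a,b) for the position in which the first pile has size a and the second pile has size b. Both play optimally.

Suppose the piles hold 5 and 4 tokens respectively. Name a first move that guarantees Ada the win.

Move to (3,4).

Use the standard recursion: the mover loses at a terminal position; elsewhere, the mover wins exactly when some move hands the opponent an L position.
No move ever increases a pile, so every position that can arise here has a ≤ 5 and b ≤ 4; it is enough to label the cells with 0 ≤ a ≤ 5 and 0 ≤ b ≤ 4.
Every move lowers a or b (never raises either), so fill the grid row by row in increasing a, and left to right within a row: each cell's successors are then already labelled.
      b=0  b=1  b=2  b=3  b=4
a=0:    L    L    L    W    W
a=1:    L    L    L    W    W
a=2:    W    W    W    L    L
a=3:    W    W    W    L    L
a=4:    W    W    W    W    W
a=5:    L    L    L    W    W
Cells with no legal move (terminal, hence L): (0,0), (0,1), (0,2), (1,0), (1,1), (1,2).
The remaining L cells, each justified by listing all of its moves:
(2,3): →(0,3)(W), (2,0)(W) — all W, so L
(2,4): →(0,4)(W), (2,1)(W), (2,0)(W) — all W, so L
(3,3): →(1,3)(W), (0,3)(W), (3,0)(W) — all W, so L
(3,4): →(1,4)(W), (0,4)(W), (3,1)(W), (3,0)(W) — all W, so L
(5,0): →(3,0)(W), (2,0)(W) — all W, so L
(5,1): →(3,1)(W), (2,1)(W) — all W, so L
(5,2): →(3,2)(W), (2,2)(W) — all W, so L
Every other cell has at least one move into one of the L cells above, so it is W.
From (5,4), the L positions reachable in one move are: (3,4), (2,4), (5,1), (5,0). Any move reaching one of these is winning.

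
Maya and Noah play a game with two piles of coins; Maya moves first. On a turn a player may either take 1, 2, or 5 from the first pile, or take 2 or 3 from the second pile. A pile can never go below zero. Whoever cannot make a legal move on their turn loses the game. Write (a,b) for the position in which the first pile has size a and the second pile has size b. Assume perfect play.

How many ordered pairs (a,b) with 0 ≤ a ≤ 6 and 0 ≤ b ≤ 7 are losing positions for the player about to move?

20

Compute win/loss labels from the base case upward. A position with no move is L. Any other position is W if it can reach an L in one move, else L.
Every move lowers a or b (never raises either), so fill the grid row by row in increasing a, and left to right within a row: each cell's successors are then already labelled.
      b=0  b=1  b=2  b=3  b=4  b=5  b=6  b=7
a=0:    L    L    W    W    W    L    L    W
a=1:    W    W    L    L    W    W    W    L
a=2:    W    W    W    W    L    W    W    W
a=3:    L    L    W    W    W    L    L    W
a=4:    W    W    L    L    W    W    W    L
a=5:    W    W    W    W    L    W    W    W
a=6:    L    L    W    W    W    L    L    W
Cells with no legal move (terminal, hence L): (0,0), (0,1).
The remaining L cells, each justified by listing all of its moves:
(0,5): only reaches (0,3)(W), (0,2)(W), all W → L
(0,6): only reaches (0,4)(W), (0,3)(W), all W → L
(1,2): only reaches (0,2)(W), (1,0)(W), all W → L
(1,3): only reaches (0,3)(W), (1,1)(W), (1,0)(W), all W → L
(1,7): only reaches (0,7)(W), (1,5)(W), (1,4)(W), all W → L
(2,4): only reaches (1,4)(W), (0,4)(W), (2,2)(W), (2,1)(W), all W → L
(3,0): only reaches (2,0)(W), (1,0)(W), all W → L
(3,1): only reaches (2,1)(W), (1,1)(W), all W → L
(3,5): only reaches (2,5)(W), (1,5)(W), (3,3)(W), (3,2)(W), all W → L
(3,6): only reaches (2,6)(W), (1,6)(W), (3,4)(W), (3,3)(W), all W → L
(4,2): only reaches (3,2)(W), (2,2)(W), (4,0)(W), all W → L
(4,3): only reaches (3,3)(W), (2,3)(W), (4,1)(W), (4,0)(W), all W → L
(4,7): only reaches (3,7)(W), (2,7)(W), (4,5)(W), (4,4)(W), all W → L
(5,4): only reaches (4,4)(W), (3,4)(W), (0,4)(W), (5,2)(W), (5,1)(W), all W → L
(6,0): only reaches (5,0)(W), (4,0)(W), (1,0)(W), all W → L
(6,1): only reaches (5,1)(W), (4,1)(W), (1,1)(W), all W → L
(6,5): only reaches (5,5)(W), (4,5)(W), (1,5)(W), (6,3)(W), (6,2)(W), all W → L
(6,6): only reaches (5,6)(W), (4,6)(W), (1,6)(W), (6,4)(W), (6,3)(W), all W → L
Every other cell has at least one move into one of the L cells above, so it is W.
L cells per row: a=0: 4, a=1: 3, a=2: 1, a=3: 4, a=4: 3, a=5: 1, a=6: 4; total 20.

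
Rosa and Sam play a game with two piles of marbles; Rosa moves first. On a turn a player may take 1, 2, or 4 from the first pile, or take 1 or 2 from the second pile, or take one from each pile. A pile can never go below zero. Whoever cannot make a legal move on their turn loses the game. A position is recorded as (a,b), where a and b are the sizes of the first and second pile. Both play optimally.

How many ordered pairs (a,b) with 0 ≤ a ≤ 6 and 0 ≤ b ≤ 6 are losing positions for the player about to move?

17

Positions with no move are L. A position that does have a move is losing for the player to move precisely when every available move leads to a winning position for the opponent. Fill in the labels:
Every move lowers a or b (never raises either), so fill the grid row by row in increasing a, and left to right within a row: each cell's successors are then already labelled.
      b=0  b=1  b=2  b=3  b=4  b=5  b=6
a=0:    L    W    W    L    W    W    L
a=1:    W    W    L    W    W    L    W
a=2:    W    L    W    W    L    W    W
a=3:    L    W    W    L    W    W    L
a=4:    W    W    L    W    W    L    W
a=5:    W    L    W    W    L    W    W
a=6:    L    W    W    L    W    W    L
Cells with no legal move (terminal, hence L): (0,0).
The remaining L cells, each justified by listing all of its moves:
(0,3): moves to (0,2)(W), (0,1)(W); every one is W ⇒ L
(0,6): moves to (0,5)(W), (0,4)(W); every one is W ⇒ L
(1,2): moves to (0,2)(W), (1,1)(W), (1,0)(W), (0,1)(W); every one is W ⇒ L
(1,5): moves to (0,5)(W), (1,4)(W), (1,3)(W), (0,4)(W); every one is W ⇒ L
(2,1): moves to (1,1)(W), (0,1)(W), (2,0)(W), (1,0)(W); every one is W ⇒ L
(2,4): moves to (1,4)(W), (0,4)(W), (2,3)(W), (2,2)(W), (1,3)(W); every one is W ⇒ L
(3,0): moves to (2,0)(W), (1,0)(W); every one is W ⇒ L
(3,3): moves to (2,3)(W), (1,3)(W), (3,2)(W), (3,1)(W), (2,2)(W); every one is W ⇒ L
(3,6): moves to (2,6)(W), (1,6)(W), (3,5)(W), (3,4)(W), (2,5)(W); every one is W ⇒ L
(4,2): moves to (3,2)(W), (2,2)(W), (0,2)(W), (4,1)(W), (4,0)(W), (3,1)(W); every one is W ⇒ L
(4,5): moves to (3,5)(W), (2,5)(W), (0,5)(W), (4,4)(W), (4,3)(W), (3,4)(W); every one is W ⇒ L
(5,1): moves to (4,1)(W), (3,1)(W), (1,1)(W), (5,0)(W), (4,0)(W); every one is W ⇒ L
(5,4): moves to (4,4)(W), (3,4)(W), (1,4)(W), (5,3)(W), (5,2)(W), (4,3)(W); every one is W ⇒ L
(6,0): moves to (5,0)(W), (4,0)(W), (2,0)(W); every one is W ⇒ L
(6,3): moves to (5,3)(W), (4,3)(W), (2,3)(W), (6,2)(W), (6,1)(W), (5,2)(W); every one is W ⇒ L
(6,6): moves to (5,6)(W), (4,6)(W), (2,6)(W), (6,5)(W), (6,4)(W), (5,5)(W); every one is W ⇒ L
Every other cell has at least one move into one of the L cells above, so it is W.
L cells per row: a=0: 3, a=1: 2, a=2: 2, a=3: 3, a=4: 2, a=5: 2, a=6: 3; total 17.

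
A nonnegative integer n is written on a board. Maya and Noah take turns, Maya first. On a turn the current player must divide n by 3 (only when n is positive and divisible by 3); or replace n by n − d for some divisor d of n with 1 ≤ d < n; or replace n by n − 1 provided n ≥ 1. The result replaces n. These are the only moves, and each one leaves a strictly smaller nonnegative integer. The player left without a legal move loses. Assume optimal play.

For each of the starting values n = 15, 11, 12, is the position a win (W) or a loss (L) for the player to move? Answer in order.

Work bottom-up. With no move the player to move loses. Otherwise the position is W if at least one move leads to an L position for the opponent, and L if every move leads to a W.
n=0: no move → L
n=1: can move to 0, which is L ⇒ W
n=2: the only move is to 1(W), a W ⇒ L
n=3: can move to 2, which is L ⇒ W
n=4: can move to 2, which is L ⇒ W
n=5: the only move is to 4(W), a W ⇒ L
n=6: can move to 2, which is L ⇒ W
n=7: the only move is to 6(W), a W ⇒ L
n=8: can move to 7, which is L ⇒ W
n=9: moves to 3(W), 6(W), 8(W); every one is W ⇒ L
n=10: can move to 5, which is L ⇒ W
n=11: the only move is to 10(W), a W ⇒ L
n=12: can move to 9, which is L ⇒ W
n=13: the only move is to 12(W), a W ⇒ L
n=14: can move to 7, which is L ⇒ W
n=15: can move to 5, which is L ⇒ W

15: W, 11: L, 12: W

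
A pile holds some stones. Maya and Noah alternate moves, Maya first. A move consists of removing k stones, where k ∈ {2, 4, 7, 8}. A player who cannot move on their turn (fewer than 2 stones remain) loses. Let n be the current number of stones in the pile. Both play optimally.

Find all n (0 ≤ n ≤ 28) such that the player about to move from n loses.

0, 1, 6, 11, 12, 17, 22, 23, 28

Work bottom-up. With no move the player to move loses. Otherwise the position is W if at least one move leads to an L position for the opponent, and L if every move leads to a W.
n=0: no move → L
n=1: no move → L
n=2: can move to 0, which is L ⇒ W
n=3: can move to 1, which is L ⇒ W
n=4: can move to 0, which is L ⇒ W
n=5: can move to 1, which is L ⇒ W
n=6: moves to 4(W), 2(W); every one is W ⇒ L
n=7: can move to 0, which is L ⇒ W
n=8: can move to 6, which is L ⇒ W
n=9: can move to 1, which is L ⇒ W
n=10: can move to 6, which is L ⇒ W
n=11: moves to 9(W), 7(W), 4(W), 3(W); every one is W ⇒ L
n=12: moves to 10(W), 8(W), 5(W), 4(W); every one is W ⇒ L
n=13: can move to 11, which is L ⇒ W
n=14: can move to 12, which is L ⇒ W
n=15: can move to 11, which is L ⇒ W
n=16: can move to 12, which is L ⇒ W
n=17: moves to 15(W), 13(W), 10(W), 9(W); every one is W ⇒ L
n=18: can move to 11, which is L ⇒ W
n=19: can move to 17, which is L ⇒ W
n=20: can move to 12, which is L ⇒ W
n=21: can move to 17, which is L ⇒ W
n=22: moves to 20(W), 18(W), 15(W), 14(W); every one is W ⇒ L
n=23: moves to 21(W), 19(W), 16(W), 15(W); every one is W ⇒ L
n=24: can move to 22, which is L ⇒ W
n=25: can move to 23, which is L ⇒ W
n=26: can move to 22, which is L ⇒ W
n=27: can move to 23, which is L ⇒ W
n=28: moves to 26(W), 24(W), 21(W), 20(W); every one is W ⇒ L
The losing starting values of n are exactly the entries labelled L in this table (9 of them).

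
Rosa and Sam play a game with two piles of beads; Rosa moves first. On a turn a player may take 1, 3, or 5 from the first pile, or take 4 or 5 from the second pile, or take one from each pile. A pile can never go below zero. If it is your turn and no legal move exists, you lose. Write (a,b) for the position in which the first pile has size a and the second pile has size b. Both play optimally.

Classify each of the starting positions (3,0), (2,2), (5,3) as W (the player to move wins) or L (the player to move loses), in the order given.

Classify positions by backward induction: terminal positions (no move available) are L. From any other position, the mover wins iff some move reaches an L.
No move ever increases a pile, so every position that can arise here has a ≤ 5 and b ≤ 3; it is enough to label the cells with 0 ≤ a ≤ 5 and 0 ≤ b ≤ 3.
Every move lowers a or b (never raises either), so fill the grid row by row in increasing a, and left to right within a row: each cell's successors are then already labelled.
      b=0  b=1  b=2  b=3
a=0:    L    L    L    L
a=1:    W    W    W    W
a=2:    L    L    L    L
a=3:    W    W    W    W
a=4:    L    L    L    L
a=5:    W    W    W    W
Cells with no legal move (terminal, hence L): (0,0), (0,1), (0,2), (0,3).
The remaining L cells, each justified by listing all of its moves:
(2,0): →(1,0)(W) only, which is W, so L
(2,1): →(1,1)(W), (1,0)(W) — all W, so L
(2,2): →(1,2)(W), (1,1)(W) — all W, so L
(2,3): →(1,3)(W), (1,2)(W) — all W, so L
(4,0): →(3,0)(W), (1,0)(W) — all W, so L
(4,1): →(3,1)(W), (1,1)(W), (3,0)(W) — all W, so L
(4,2): →(3,2)(W), (1,2)(W), (3,1)(W) — all W, so L
(4,3): →(3,3)(W), (1,3)(W), (3,2)(W) — all W, so L
Every other cell has at least one move into one of the L cells above, so it is W.
(3,0): the move to (2,0) reaches an L cell, so W
(2,2): one of the L cells justified above, so L
(5,3): the move to (4,3) reaches an L cell, so W

(3,0): W, (2,2): L, (5,3): W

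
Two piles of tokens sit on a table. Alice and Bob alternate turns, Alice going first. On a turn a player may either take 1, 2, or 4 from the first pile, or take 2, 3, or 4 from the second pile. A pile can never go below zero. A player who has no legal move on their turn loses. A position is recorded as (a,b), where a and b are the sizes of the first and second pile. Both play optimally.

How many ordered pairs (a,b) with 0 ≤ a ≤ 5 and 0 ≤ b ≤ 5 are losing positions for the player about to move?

12

Label each position W (a win for the player to move) or L (a loss). A position with no legal move is L; any other position is W exactly when some move reaches an L, and L when every move reaches a W.
Every move lowers a or b (never raises either), so fill the grid row by row in increasing a, and left to right within a row: each cell's successors are then already labelled.
      b=0  b=1  b=2  b=3  b=4  b=5
a=0:    L    L    W    W    W    W
a=1:    W    W    L    L    W    W
a=2:    W    W    W    W    L    L
a=3:    L    L    W    W    W    W
a=4:    W    W    L    L    W    W
a=5:    W    W    W    W    L    L
Cells with no legal move (terminal, hence L): (0,0), (0,1).
The remaining L cells, each justified by listing all of its moves:
(1,2): L (options (0,2)(W), (1,0)(W) are all W)
(1,3): L (options (0,3)(W), (1,1)(W), (1,0)(W) are all W)
(2,4): L (options (1,4)(W), (0,4)(W), (2,2)(W), (2,1)(W), (2,0)(W) are all W)
(2,5): L (options (1,5)(W), (0,5)(W), (2,3)(W), (2,2)(W), (2,1)(W) are all W)
(3,0): L (options (2,0)(W), (1,0)(W) are all W)
(3,1): L (options (2,1)(W), (1,1)(W) are all W)
(4,2): L (options (3,2)(W), (2,2)(W), (0,2)(W), (4,0)(W) are all W)
(4,3): L (options (3,3)(W), (2,3)(W), (0,3)(W), (4,1)(W), (4,0)(W) are all W)
(5,4): L (options (4,4)(W), (3,4)(W), (1,4)(W), (5,2)(W), (5,1)(W), (5,0)(W) are all W)
(5,5): L (options (4,5)(W), (3,5)(W), (1,5)(W), (5,3)(W), (5,2)(W), (5,1)(W) are all W)
Every other cell has at least one move into one of the L cells above, so it is W.
L cells per row: a=0: 2, a=1: 2, a=2: 2, a=3: 2, a=4: 2, a=5: 2; total 12.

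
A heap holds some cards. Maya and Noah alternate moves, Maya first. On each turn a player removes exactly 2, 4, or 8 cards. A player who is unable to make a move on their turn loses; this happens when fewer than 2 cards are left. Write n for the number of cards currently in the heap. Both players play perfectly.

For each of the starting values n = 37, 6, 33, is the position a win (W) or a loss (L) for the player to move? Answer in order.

37: L, 6: L, 33: W

Use the standard recursion: the mover loses at a terminal position; elsewhere, the mover wins exactly when some move hands the opponent an L position.
n=0: no move → L
n=1: no move → L
n=2: can move to 0, which is L ⇒ W
n=3: can move to 1, which is L ⇒ W
n=4: can move to 0, which is L ⇒ W
n=5: can move to 1, which is L ⇒ W
n=6: moves to 4(W), 2(W); every one is W ⇒ L
n=7: moves to 5(W), 3(W); every one is W ⇒ L
n=8: can move to 6, which is L ⇒ W
n=9: can move to 7, which is L ⇒ W
n=10: can move to 6, which is L ⇒ W
n=11: can move to 7, which is L ⇒ W
n=12: moves to 10(W), 8(W), 4(W); every one is W ⇒ L
n=13: moves to 11(W), 9(W), 5(W); every one is W ⇒ L
n=14: can move to 12, which is L ⇒ W
n=15: can move to 13, which is L ⇒ W
n=16: can move to 12, which is L ⇒ W
n=17: can move to 13, which is L ⇒ W
n=18: moves to 16(W), 14(W), 10(W); every one is W ⇒ L
n=19: moves to 17(W), 15(W), 11(W); every one is W ⇒ L
n=20: can move to 18, which is L ⇒ W
n=21: can move to 19, which is L ⇒ W
n=22: can move to 18, which is L ⇒ W
n=23: can move to 19, which is L ⇒ W
n=24: moves to 22(W), 20(W), 16(W); every one is W ⇒ L
n=25: moves to 23(W), 21(W), 17(W); every one is W ⇒ L
n=26: can move to 24, which is L ⇒ W
n=27: can move to 25, which is L ⇒ W
n=28: can move to 24, which is L ⇒ W
n=29: can move to 25, which is L ⇒ W
n=30: moves to 28(W), 26(W), 22(W); every one is W ⇒ L
n=31: moves to 29(W), 27(W), 23(W); every one is W ⇒ L
n=32: can move to 30, which is L ⇒ W
n=33: can move to 31, which is L ⇒ W
n=34: can move to 30, which is L ⇒ W
n=35: can move to 31, which is L ⇒ W
n=36: moves to 34(W), 32(W), 28(W); every one is W ⇒ L
n=37: moves to 35(W), 33(W), 29(W); every one is W ⇒ L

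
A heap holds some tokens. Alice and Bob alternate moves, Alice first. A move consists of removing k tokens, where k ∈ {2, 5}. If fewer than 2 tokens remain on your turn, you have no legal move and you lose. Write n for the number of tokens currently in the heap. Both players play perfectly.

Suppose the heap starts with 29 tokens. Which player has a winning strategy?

Bob wins.

Label each position W (a win for the player to move) or L (a loss). A position with no legal move is L; any other position is W exactly when some move reaches an L, and L when every move reaches a W.
n=0: no move → L
n=1: no move → L
n=2: W (go to 0, an L position)
n=3: W (go to 1, an L position)
n=4: L (sole option 2(W) is W)
n=5: W (go to 0, an L position)
n=6: W (go to 4, an L position)
n=7: L (options 5(W), 2(W) are all W)
n=8: L (options 6(W), 3(W) are all W)
n=9: W (go to 7, an L position)
n=10: W (go to 8, an L position)
n=11: L (options 9(W), 6(W) are all W)
n=12: W (go to 7, an L position)
n=13: W (go to 11, an L position)
n=14: L (options 12(W), 9(W) are all W)
n=15: L (options 13(W), 10(W) are all W)
n=16: W (go to 14, an L position)
n=17: W (go to 15, an L position)
n=18: L (options 16(W), 13(W) are all W)
n=19: W (go to 14, an L position)
n=20: W (go to 18, an L position)
n=21: L (options 19(W), 16(W) are all W)
n=22: L (options 20(W), 17(W) are all W)
n=23: W (go to 21, an L position)
n=24: W (go to 22, an L position)
n=25: L (options 23(W), 20(W) are all W)
n=26: W (go to 21, an L position)
n=27: W (go to 25, an L position)
n=28: L (options 26(W), 23(W) are all W)
n=29: L (options 27(W), 24(W) are all W)
The starting position 29 is L: whatever Alice does, the opponent receives a W position.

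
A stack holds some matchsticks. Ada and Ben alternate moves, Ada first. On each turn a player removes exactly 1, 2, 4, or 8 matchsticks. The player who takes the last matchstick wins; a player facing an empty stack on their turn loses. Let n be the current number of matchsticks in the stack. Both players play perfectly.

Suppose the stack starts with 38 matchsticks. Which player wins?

Build the W/L table. Terminal = L. A non-terminal position is W if it has a move to some L; otherwise it is L.
n=0: no move → L
n=1: reaches L-position 0 → W
n=2: reaches L-position 0 → W
n=3: only reaches 2(W), 1(W), all W → L
n=4: reaches L-position 3 → W
n=5: reaches L-position 3 → W
n=6: only reaches 5(W), 4(W), 2(W), all W → L
n=7: reaches L-position 6 → W
n=8: reaches L-position 6 → W
n=9: only reaches 8(W), 7(W), 5(W), 1(W), all W → L
n=10: reaches L-position 9 → W
n=11: reaches L-position 9 → W
n=12: only reaches 11(W), 10(W), 8(W), 4(W), all W → L
n=13: reaches L-position 12 → W
n=14: reaches L-position 12 → W
n=15: only reaches 14(W), 13(W), 11(W), 7(W), all W → L
n=16: reaches L-position 15 → W
n=17: reaches L-position 15 → W
n=18: only reaches 17(W), 16(W), 14(W), 10(W), all W → L
n=19: reaches L-position 18 → W
n=20: reaches L-position 18 → W
n=21: only reaches 20(W), 19(W), 17(W), 13(W), all W → L
n=22: reaches L-position 21 → W
n=23: reaches L-position 21 → W
n=24: only reaches 23(W), 22(W), 20(W), 16(W), all W → L
n=25: reaches L-position 24 → W
n=26: reaches L-position 24 → W
n=27: only reaches 26(W), 25(W), 23(W), 19(W), all W → L
n=28: reaches L-position 27 → W
n=29: reaches L-position 27 → W
n=30: only reaches 29(W), 28(W), 26(W), 22(W), all W → L
n=31: reaches L-position 30 → W
n=32: reaches L-position 30 → W
n=33: only reaches 32(W), 31(W), 29(W), 25(W), all W → L
n=34: reaches L-position 33 → W
n=35: reaches L-position 33 → W
n=36: only reaches 35(W), 34(W), 32(W), 28(W), all W → L
n=37: reaches L-position 36 → W
n=38: reaches L-position 36 → W
From 38 Ada can remove 2, leaving 36, reaching an L position.

Ada wins.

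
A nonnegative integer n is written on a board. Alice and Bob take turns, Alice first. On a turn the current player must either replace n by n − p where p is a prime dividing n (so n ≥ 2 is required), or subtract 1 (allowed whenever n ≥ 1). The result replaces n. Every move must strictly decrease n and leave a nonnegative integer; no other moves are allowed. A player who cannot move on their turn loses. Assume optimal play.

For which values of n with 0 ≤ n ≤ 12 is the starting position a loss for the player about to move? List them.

0, 4, 8, 12

Positions with no move are L. A position that does have a move is losing for the player to move precisely when every available move leads to a winning position for the opponent. Fill in the labels:
n=0: no move → L
n=1: can move to 0, which is L ⇒ W
n=2: can move to 0, which is L ⇒ W
n=3: can move to 0, which is L ⇒ W
n=4: moves to 2(W), 3(W); every one is W ⇒ L
n=5: can move to 0, which is L ⇒ W
n=6: can move to 4, which is L ⇒ W
n=7: can move to 0, which is L ⇒ W
n=8: moves to 6(W), 7(W); every one is W ⇒ L
n=9: can move to 8, which is L ⇒ W
n=10: can move to 8, which is L ⇒ W
n=11: can move to 0, which is L ⇒ W
n=12: moves to 9(W), 10(W), 11(W); every one is W ⇒ L
Reading off the rows marked L gives the requested list; there are 4 such values of n.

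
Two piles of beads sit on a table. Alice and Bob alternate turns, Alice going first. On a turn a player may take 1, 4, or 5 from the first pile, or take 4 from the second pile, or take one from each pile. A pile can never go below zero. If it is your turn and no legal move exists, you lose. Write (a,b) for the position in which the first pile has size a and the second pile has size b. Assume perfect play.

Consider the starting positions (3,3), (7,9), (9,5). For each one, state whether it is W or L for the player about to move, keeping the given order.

Use the standard recursion: the mover loses at a terminal position; elsewhere, the mover wins exactly when some move hands the opponent an L position.
No move ever increases a pile, so every position that can arise here has a ≤ 9 and b ≤ 9; it is enough to label the cells with 0 ≤ a ≤ 9 and 0 ≤ b ≤ 9.
Every move lowers a or b (never raises either), so fill the grid row by row in increasing a, and left to right within a row: each cell's successors are then already labelled.
      b=0  b=1  b=2  b=3  b=4  b=5  b=6  b=7  b=8  b=9
a=0:    L    L    L    L    W    W    W    W    L    L
a=1:    W    W    W    W    W    L    L    L    W    W
a=2:    L    L    L    L    W    W    W    W    W    L
a=3:    W    W    W    W    W    L    L    L    L    W
a=4:    W    W    W    W    L    W    W    W    W    W
a=5:    W    W    W    W    W    W    W    W    W    W
a=6:    W    W    W    W    L    W    W    W    W    W
a=7:    W    W    W    W    W    W    W    W    W    W
a=8:    L    L    L    L    W    W    W    W    W    L
a=9:    W    W    W    W    W    L    L    L    L    W
Cells with no legal move (terminal, hence L): (0,0), (0,1), (0,2), (0,3).
The remaining L cells, each justified by listing all of its moves:
(0,8): L (sole option (0,4)(W) is W)
(0,9): L (sole option (0,5)(W) is W)
(1,5): L (options (0,5)(W), (1,1)(W), (0,4)(W) are all W)
(1,6): L (options (0,6)(W), (1,2)(W), (0,5)(W) are all W)
(1,7): L (options (0,7)(W), (1,3)(W), (0,6)(W) are all W)
(2,0): L (sole option (1,0)(W) is W)
(2,1): L (options (1,1)(W), (1,0)(W) are all W)
(2,2): L (options (1,2)(W), (1,1)(W) are all W)
(2,3): L (options (1,3)(W), (1,2)(W) are all W)
(2,9): L (options (1,9)(W), (2,5)(W), (1,8)(W) are all W)
(3,5): L (options (2,5)(W), (3,1)(W), (2,4)(W) are all W)
(3,6): L (options (2,6)(W), (3,2)(W), (2,5)(W) are all W)
(3,7): L (options (2,7)(W), (3,3)(W), (2,6)(W) are all W)
(3,8): L (options (2,8)(W), (3,4)(W), (2,7)(W) are all W)
(4,4): L (options (3,4)(W), (0,4)(W), (4,0)(W), (3,3)(W) are all W)
(6,4): L (options (5,4)(W), (2,4)(W), (1,4)(W), (6,0)(W), (5,3)(W) are all W)
(8,0): L (options (7,0)(W), (4,0)(W), (3,0)(W) are all W)
(8,1): L (options (7,1)(W), (4,1)(W), (3,1)(W), (7,0)(W) are all W)
(8,2): L (options (7,2)(W), (4,2)(W), (3,2)(W), (7,1)(W) are all W)
(8,3): L (options (7,3)(W), (4,3)(W), (3,3)(W), (7,2)(W) are all W)
(8,9): L (options (7,9)(W), (4,9)(W), (3,9)(W), (8,5)(W), (7,8)(W) are all W)
(9,5): L (options (8,5)(W), (5,5)(W), (4,5)(W), (9,1)(W), (8,4)(W) are all W)
(9,6): L (options (8,6)(W), (5,6)(W), (4,6)(W), (9,2)(W), (8,5)(W) are all W)
(9,7): L (options (8,7)(W), (5,7)(W), (4,7)(W), (9,3)(W), (8,6)(W) are all W)
(9,8): L (options (8,8)(W), (5,8)(W), (4,8)(W), (9,4)(W), (8,7)(W) are all W)
Every other cell has at least one move into one of the L cells above, so it is W.
(3,3): the move to (2,3) reaches an L cell, so W
(7,9): the move to (2,9) reaches an L cell, so W
(9,5): one of the L cells justified above, so L

(3,3): W, (7,9): W, (9,5): L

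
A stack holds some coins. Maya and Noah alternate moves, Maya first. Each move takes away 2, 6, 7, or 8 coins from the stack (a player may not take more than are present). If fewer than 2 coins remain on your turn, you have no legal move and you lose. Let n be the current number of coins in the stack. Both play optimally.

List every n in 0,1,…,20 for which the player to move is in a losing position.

0, 1, 4, 5, 14, 15, 18, 19

Build the W/L table. Terminal = L. A non-terminal position is W if it has a move to some L; otherwise it is L.
n=0: no move → L
n=1: no move → L
n=2: W (go to 0, an L position)
n=3: W (go to 1, an L position)
n=4: L (sole option 2(W) is W)
n=5: L (sole option 3(W) is W)
n=6: W (go to 4, an L position)
n=7: W (go to 5, an L position)
n=8: W (go to 1, an L position)
n=9: W (go to 1, an L position)
n=10: W (go to 4, an L position)
n=11: W (go to 5, an L position)
n=12: W (go to 5, an L position)
n=13: W (go to 5, an L position)
n=14: L (options 12(W), 8(W), 7(W), 6(W) are all W)
n=15: L (options 13(W), 9(W), 8(W), 7(W) are all W)
n=16: W (go to 14, an L position)
n=17: W (go to 15, an L position)
n=18: L (options 16(W), 12(W), 11(W), 10(W) are all W)
n=19: L (options 17(W), 13(W), 12(W), 11(W) are all W)
n=20: W (go to 18, an L position)
The losing starting values of n are exactly the entries labelled L in this table (8 of them).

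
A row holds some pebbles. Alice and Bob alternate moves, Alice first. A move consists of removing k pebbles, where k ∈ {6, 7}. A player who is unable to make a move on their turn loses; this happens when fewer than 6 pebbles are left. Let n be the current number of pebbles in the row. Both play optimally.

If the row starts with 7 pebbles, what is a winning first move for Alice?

Remove 6, leaving 1.

Work bottom-up. With no move the player to move loses. Otherwise the position is W if at least one move leads to an L position for the opponent, and L if every move leads to a W.
n=0: no move → L
n=1: no move → L
n=2: no move → L
n=3: no move → L
n=4: no move → L
n=5: no move → L
n=6: →0(L), so W
n=7: →1(L), so W
From 7, the L positions reachable in one move are: 1, 0. Any move reaching one of these is winning.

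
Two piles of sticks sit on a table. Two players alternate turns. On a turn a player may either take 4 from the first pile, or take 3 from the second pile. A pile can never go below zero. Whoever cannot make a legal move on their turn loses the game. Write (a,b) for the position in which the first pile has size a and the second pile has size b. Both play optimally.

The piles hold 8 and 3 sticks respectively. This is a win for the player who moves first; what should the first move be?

Positions with no move are L. A position that does have a move is losing for the player to move precisely when every available move leads to a winning position for the opponent. Fill in the labels:
No move ever increases a pile, so every position that can arise here has a ≤ 8 and b ≤ 3; it is enough to label the cells with 0 ≤ a ≤ 8 and 0 ≤ b ≤ 3.
Every move lowers a or b (never raises either), so fill the grid row by row in increasing a, and left to right within a row: each cell's successors are then already labelled.
      b=0  b=1  b=2  b=3
a=0:    L    L    L    W
a=1:    L    L    L    W
a=2:    L    L    L    W
a=3:    L    L    L    W
a=4:    W    W    W    L
a=5:    W    W    W    L
a=6:    W    W    W    L
a=7:    W    W    W    L
a=8:    L    L    L    W
Cells with no legal move (terminal, hence L): (0,0), (0,1), (0,2), (1,0), (1,1), (1,2), (2,0), (2,1), (2,2), (3,0), (3,1), (3,2).
The remaining L cells, each justified by listing all of its moves:
(4,3): L (options (0,3)(W), (4,0)(W) are all W)
(5,3): L (options (1,3)(W), (5,0)(W) are all W)
(6,3): L (options (2,3)(W), (6,0)(W) are all W)
(7,3): L (options (3,3)(W), (7,0)(W) are all W)
(8,0): L (sole option (4,0)(W) is W)
(8,1): L (sole option (4,1)(W) is W)
(8,2): L (sole option (4,2)(W) is W)
Every other cell has at least one move into one of the L cells above, so it is W.
From (8,3), the L positions reachable in one move are: (4,3), (8,0). Any move reaching one of these is winning.

Move to (4,3).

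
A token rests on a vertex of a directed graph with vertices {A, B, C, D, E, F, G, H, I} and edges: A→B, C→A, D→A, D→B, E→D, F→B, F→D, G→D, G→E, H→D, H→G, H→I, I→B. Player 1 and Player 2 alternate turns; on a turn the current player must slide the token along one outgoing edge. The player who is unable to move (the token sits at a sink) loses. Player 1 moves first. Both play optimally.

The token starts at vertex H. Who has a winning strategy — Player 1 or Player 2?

Player 2 wins.

Use the standard recursion: the mover loses at a terminal position; elsewhere, the mover wins exactly when some move hands the opponent an L position.
Every edge goes from a vertex to one that appears earlier in the order B, A, D, I, F, E, G, C, H, so processing vertices in that order labels each vertex after all of its successors.
B: no outgoing edge → L
A: →B(L), so W
D: →B(L), so W
I: →B(L), so W
F: →B(L), so W
E: →D(W) only, which is W, so L
G: →E(L), so W
C: →A(W) only, which is W, so L
H: →G(W), I(W), D(W) — all W, so L
Every move from H reaches a W position, so the mover loses.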